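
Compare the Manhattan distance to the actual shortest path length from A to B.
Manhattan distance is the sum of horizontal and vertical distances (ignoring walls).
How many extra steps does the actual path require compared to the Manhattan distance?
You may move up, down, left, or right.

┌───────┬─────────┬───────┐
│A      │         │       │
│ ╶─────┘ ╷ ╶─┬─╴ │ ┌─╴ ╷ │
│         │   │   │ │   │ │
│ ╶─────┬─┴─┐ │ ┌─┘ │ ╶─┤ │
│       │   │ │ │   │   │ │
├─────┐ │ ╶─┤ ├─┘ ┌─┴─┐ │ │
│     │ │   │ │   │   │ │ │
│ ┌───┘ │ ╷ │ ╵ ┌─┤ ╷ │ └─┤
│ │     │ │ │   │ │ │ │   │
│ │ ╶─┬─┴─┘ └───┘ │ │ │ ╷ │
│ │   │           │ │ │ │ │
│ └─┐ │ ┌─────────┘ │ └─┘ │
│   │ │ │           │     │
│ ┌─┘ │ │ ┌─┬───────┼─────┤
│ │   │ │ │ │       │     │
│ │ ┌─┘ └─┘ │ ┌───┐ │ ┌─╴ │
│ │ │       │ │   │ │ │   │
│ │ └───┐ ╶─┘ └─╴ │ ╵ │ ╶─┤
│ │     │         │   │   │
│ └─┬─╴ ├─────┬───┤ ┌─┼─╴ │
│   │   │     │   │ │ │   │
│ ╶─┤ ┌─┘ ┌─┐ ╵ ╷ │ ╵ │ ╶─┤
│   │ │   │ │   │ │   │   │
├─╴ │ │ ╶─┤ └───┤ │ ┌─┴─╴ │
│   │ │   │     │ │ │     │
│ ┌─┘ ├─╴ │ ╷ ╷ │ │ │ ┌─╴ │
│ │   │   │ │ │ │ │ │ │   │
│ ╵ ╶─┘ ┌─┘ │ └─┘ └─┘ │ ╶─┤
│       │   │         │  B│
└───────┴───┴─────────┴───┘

Manhattan distance: |14 - 0| + |12 - 0| = 26
Actual path length: 54
Extra steps: 54 - 26 = 28

Solution:

┌───────┬─────────┬───────┐
│A      │         │       │
│ ╶─────┘ ╷ ╶─┬─╴ │ ┌─╴ ╷ │
│↓        │   │   │ │   │ │
│ ╶─────┬─┴─┐ │ ┌─┘ │ ╶─┤ │
│↳ → → ↓│   │ │ │   │   │ │
├─────┐ │ ╶─┤ ├─┘ ┌─┴─┐ │ │
│     │↓│   │ │   │   │ │ │
│ ┌───┘ │ ╷ │ ╵ ┌─┤ ╷ │ └─┤
│ │↓ ← ↲│ │ │   │ │ │ │   │
│ │ ╶─┬─┴─┘ └───┘ │ │ │ ╷ │
│ │↳ ↓│           │ │ │ │ │
│ └─┐ │ ┌─────────┘ │ └─┘ │
│   │↓│ │           │     │
│ ┌─┘ │ │ ┌─┬───────┼─────┤
│ │↓ ↲│ │ │ │       │     │
│ │ ┌─┘ └─┘ │ ┌───┐ │ ┌─╴ │
│ │↓│       │ │   │ │ │   │
│ │ └───┐ ╶─┘ └─╴ │ ╵ │ ╶─┤
│ │↳ → ↓│         │   │   │
│ └─┬─╴ ├─────┬───┤ ┌─┼─╴ │
│   │↓ ↲│↱ → ↓│↱ ↓│ │ │   │
│ ╶─┤ ┌─┘ ┌─┐ ╵ ╷ │ ╵ │ ╶─┤
│   │↓│↱ ↑│ │↳ ↑│↓│   │   │
├─╴ │ │ ╶─┤ └───┤ │ ┌─┴─╴ │
│   │↓│↑ ↰│     │↓│ │↱ → ↓│
│ ┌─┘ ├─╴ │ ╷ ╷ │ │ │ ┌─╴ │
│ │↓ ↲│↱ ↑│ │ │ │↓│ │↑│↓ ↲│
│ ╵ ╶─┘ ┌─┘ │ └─┘ └─┘ │ ╶─┤
│  ↳ → ↑│   │    ↳ → ↑│↳ B│
└───────┴───┴─────────┴───┘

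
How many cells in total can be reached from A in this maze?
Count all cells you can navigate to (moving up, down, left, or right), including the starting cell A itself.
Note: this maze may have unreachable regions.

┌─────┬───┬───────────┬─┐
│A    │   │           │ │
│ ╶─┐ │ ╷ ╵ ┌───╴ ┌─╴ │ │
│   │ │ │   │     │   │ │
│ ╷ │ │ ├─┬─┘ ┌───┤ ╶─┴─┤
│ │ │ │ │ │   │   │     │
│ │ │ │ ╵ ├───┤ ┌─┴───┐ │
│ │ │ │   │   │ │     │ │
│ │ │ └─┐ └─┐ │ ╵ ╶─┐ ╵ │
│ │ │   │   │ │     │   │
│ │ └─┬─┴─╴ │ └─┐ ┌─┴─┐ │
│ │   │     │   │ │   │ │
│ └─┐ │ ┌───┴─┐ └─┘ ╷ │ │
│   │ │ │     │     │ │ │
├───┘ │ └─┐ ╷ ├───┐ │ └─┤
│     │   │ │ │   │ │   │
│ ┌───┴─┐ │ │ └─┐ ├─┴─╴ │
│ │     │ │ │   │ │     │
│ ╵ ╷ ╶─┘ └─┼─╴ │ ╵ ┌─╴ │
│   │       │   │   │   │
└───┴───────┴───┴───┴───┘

Using BFS/flood-fill to find all reachable cells from A:
Maze size: 10 × 12 = 120 total cells
36 cell(s) are walled off and cannot be reached from A.
Reachable cells: 84

Reachable region (· marks reachable cells):

┌─────┬───┬───────────┬─┐
│A · ·│· ·│· · · · · ·│ │
│ ╶─┐ │ ╷ ╵ ┌───╴ ┌─╴ │ │
│· ·│·│·│· ·│· · ·│· ·│ │
│ ╷ │ │ ├─┬─┘ ┌───┤ ╶─┴─┤
│·│·│·│·│·│· ·│· ·│· · ·│
│ │ │ │ ╵ ├───┤ ┌─┴───┐ │
│·│·│·│· ·│   │·│· · ·│·│
│ │ │ └─┐ └─┐ │ ╵ ╶─┐ ╵ │
│·│·│· ·│· ·│ │· · ·│· ·│
│ │ └─┬─┴─╴ │ └─┐ ┌─┴─┐ │
│·│· ·│· · ·│   │·│   │·│
│ └─┐ │ ┌───┴─┐ └─┘ ╷ │ │
│· ·│·│·│     │     │ │·│
├───┘ │ └─┐ ╷ ├───┐ │ └─┤
│· · ·│· ·│ │ │   │ │   │
│ ┌───┴─┐ │ │ └─┐ ├─┴─╴ │
│·│· · ·│·│ │   │ │     │
│ ╵ ╷ ╶─┘ └─┼─╴ │ ╵ ┌─╴ │
│· ·│· · · ·│   │   │   │
└───┴───────┴───┴───┴───┘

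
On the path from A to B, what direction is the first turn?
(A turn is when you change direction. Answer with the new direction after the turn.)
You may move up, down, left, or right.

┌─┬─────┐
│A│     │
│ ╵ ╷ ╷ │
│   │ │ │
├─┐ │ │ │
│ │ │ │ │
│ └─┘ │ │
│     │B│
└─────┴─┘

Directions: down, right, up, right, right, down, down, down
First turn direction: right

Solution:

┌─┬─────┐
│A│↱ → ↓│
│ ╵ ╷ ╷ │
│↳ ↑│ │↓│
├─┐ │ │ │
│ │ │ │↓│
│ └─┘ │ │
│     │B│
└─────┴─┘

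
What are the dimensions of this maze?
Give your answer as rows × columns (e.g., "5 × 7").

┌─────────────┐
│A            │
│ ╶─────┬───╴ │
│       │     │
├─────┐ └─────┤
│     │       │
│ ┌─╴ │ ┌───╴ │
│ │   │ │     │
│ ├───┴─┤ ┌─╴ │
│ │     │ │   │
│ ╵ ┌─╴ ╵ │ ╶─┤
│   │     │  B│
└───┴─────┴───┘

Counting the maze dimensions:
Rows (vertical): 6
Columns (horizontal): 7
Dimensions: 6 × 7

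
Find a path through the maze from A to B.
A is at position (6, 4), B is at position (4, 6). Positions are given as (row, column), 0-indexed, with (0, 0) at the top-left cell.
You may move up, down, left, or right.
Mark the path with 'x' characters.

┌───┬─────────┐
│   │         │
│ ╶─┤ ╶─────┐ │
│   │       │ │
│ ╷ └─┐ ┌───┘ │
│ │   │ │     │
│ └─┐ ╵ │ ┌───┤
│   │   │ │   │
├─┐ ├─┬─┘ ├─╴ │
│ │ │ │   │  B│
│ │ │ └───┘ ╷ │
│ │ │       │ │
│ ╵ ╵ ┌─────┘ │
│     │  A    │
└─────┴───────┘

Finding the shortest path from (6, 4) to (4, 6):
Path length: 4 steps
Directions: right → right → up → up

Solution:

┌───┬─────────┐
│   │         │
│ ╶─┤ ╶─────┐ │
│   │       │ │
│ ╷ └─┐ ┌───┘ │
│ │   │ │     │
│ └─┐ ╵ │ ┌───┤
│   │   │ │   │
├─┐ ├─┬─┘ ├─╴ │
│ │ │ │   │  B│
│ │ │ └───┘ ╷ │
│ │ │       │x│
│ ╵ ╵ ┌─────┘ │
│     │  A x x│
└─────┴───────┘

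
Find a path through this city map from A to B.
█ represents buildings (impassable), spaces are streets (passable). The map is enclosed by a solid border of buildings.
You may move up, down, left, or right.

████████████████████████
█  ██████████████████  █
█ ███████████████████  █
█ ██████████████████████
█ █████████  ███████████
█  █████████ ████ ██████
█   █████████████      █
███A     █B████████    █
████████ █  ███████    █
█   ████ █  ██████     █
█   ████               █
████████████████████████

Finding the shortest path from A to B:
Movement: cardinal only
Path length: 13 steps
Directions: right → right → right → right → right → down → down → down → right → right → up → up → up

Solution:

████████████████████████
█  ██████████████████  █
█ ███████████████████  █
█ ██████████████████████
█ █████████  ███████████
█  █████████ ████ ██████
█   █████████████      █
███A→→→→↓█B████████    █
████████↓█↑ ███████    █
█   ████↓█↑ ██████     █
█   ████↳→↑            █
████████████████████████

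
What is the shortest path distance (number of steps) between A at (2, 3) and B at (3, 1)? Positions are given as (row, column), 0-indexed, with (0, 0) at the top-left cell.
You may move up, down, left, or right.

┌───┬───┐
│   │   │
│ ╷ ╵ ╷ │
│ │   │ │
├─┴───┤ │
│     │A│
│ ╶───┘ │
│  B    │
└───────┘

Finding path from (2, 3) to (3, 1):
Path: (2,3) → (3,3) → (3,2) → (3,1)
Distance: 3 steps

Solution:

┌───┬───┐
│   │   │
│ ╷ ╵ ╷ │
│ │   │ │
├─┴───┤ │
│     │A│
│ ╶───┘ │
│  B ← ↲│
└───────┘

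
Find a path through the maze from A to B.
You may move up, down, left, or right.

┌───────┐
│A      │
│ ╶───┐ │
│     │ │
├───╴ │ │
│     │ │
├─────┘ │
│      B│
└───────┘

Finding the shortest path through the maze:
Path length: 6 steps
Directions: right → right → right → down → down → down

Solution:

┌───────┐
│A → → ↓│
│ ╶───┐ │
│     │↓│
├───╴ │ │
│     │↓│
├─────┘ │
│      B│
└───────┘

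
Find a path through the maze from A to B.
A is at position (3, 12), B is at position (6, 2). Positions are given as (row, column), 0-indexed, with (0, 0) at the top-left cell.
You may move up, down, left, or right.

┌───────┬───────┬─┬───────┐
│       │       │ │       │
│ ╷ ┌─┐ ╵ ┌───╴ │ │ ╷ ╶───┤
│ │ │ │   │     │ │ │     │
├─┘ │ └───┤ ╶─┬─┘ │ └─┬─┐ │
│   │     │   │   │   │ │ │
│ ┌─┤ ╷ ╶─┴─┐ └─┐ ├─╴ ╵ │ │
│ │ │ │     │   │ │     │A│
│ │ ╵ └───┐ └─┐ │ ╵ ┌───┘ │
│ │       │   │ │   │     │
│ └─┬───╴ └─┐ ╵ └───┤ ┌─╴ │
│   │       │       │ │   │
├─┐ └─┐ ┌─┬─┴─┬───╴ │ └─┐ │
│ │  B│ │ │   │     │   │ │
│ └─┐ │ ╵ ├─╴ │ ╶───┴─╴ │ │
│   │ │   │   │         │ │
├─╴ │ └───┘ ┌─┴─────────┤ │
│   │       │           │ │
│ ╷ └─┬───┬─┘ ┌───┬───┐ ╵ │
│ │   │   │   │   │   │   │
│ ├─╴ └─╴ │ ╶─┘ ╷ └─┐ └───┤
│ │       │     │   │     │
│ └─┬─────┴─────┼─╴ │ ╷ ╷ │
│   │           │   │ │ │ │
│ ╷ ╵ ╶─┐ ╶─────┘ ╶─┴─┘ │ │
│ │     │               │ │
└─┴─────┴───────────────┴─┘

Finding the shortest path from (3, 12) to (6, 2):
Path length: 43 steps
Directions: down → left → left → down → down → right → down → left → left → left → left → up → right → right → up → left → left → up → up → left → up → left → up → right → right → up → left → left → left → down → left → up → left → left → down → down → left → down → down → down → right → down → right

Solution:

┌───────┬───────┬─┬───────┐
│  ↓ ← ↰│↓ ← ← ↰│ │       │
│ ╷ ┌─┐ ╵ ┌───╴ │ │ ╷ ╶───┤
│ │↓│ │↑ ↲│↱ → ↑│ │ │     │
├─┘ │ └───┤ ╶─┬─┘ │ └─┬─┐ │
│↓ ↲│     │↑ ↰│   │   │ │ │
│ ┌─┤ ╷ ╶─┴─┐ └─┐ ├─╴ ╵ │ │
│↓│ │ │     │↑ ↰│ │     │A│
│ │ ╵ └───┐ └─┐ │ ╵ ┌───┘ │
│↓│       │   │↑│   │↓ ← ↲│
│ └─┬───╴ └─┐ ╵ └───┤ ┌─╴ │
│↳ ↓│       │  ↑ ← ↰│↓│   │
├─┐ └─┐ ┌─┬─┴─┬───╴ │ └─┐ │
│ │↳ B│ │ │   │↱ → ↑│↳ ↓│ │
│ └─┐ │ ╵ ├─╴ │ ╶───┴─╴ │ │
│   │ │   │   │↑ ← ← ← ↲│ │
├─╴ │ └───┘ ┌─┴─────────┤ │
│   │       │           │ │
│ ╷ └─┬───┬─┘ ┌───┬───┐ ╵ │
│ │   │   │   │   │   │   │
│ ├─╴ └─╴ │ ╶─┘ ╷ └─┐ └───┤
│ │       │     │   │     │
│ └─┬─────┴─────┼─╴ │ ╷ ╷ │
│   │           │   │ │ │ │
│ ╷ ╵ ╶─┐ ╶─────┘ ╶─┴─┘ │ │
│ │     │               │ │
└─┴─────┴───────────────┴─┘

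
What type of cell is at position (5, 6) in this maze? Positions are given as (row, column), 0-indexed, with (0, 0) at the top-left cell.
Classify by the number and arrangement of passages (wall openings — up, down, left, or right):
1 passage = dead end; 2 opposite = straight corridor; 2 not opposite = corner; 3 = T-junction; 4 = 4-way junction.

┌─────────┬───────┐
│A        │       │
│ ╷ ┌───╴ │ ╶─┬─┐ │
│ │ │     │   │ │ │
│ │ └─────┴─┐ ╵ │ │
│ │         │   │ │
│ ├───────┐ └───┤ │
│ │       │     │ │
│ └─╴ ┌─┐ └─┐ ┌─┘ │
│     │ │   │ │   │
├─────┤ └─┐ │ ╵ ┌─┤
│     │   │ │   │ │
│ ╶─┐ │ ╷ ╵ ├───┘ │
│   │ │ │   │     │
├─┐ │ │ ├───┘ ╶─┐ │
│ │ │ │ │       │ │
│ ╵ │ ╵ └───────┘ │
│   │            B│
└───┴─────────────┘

Checking cell at (5, 6):
Number of passages: 2
Cell type: corner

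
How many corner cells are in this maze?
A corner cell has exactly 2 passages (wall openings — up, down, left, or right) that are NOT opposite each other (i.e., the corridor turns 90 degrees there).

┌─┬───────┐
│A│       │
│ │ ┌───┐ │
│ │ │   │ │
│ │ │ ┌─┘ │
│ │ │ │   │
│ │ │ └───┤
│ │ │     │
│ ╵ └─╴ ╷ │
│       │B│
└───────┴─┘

Counting corner cells (2 non-opposite passages):
Total corners: 8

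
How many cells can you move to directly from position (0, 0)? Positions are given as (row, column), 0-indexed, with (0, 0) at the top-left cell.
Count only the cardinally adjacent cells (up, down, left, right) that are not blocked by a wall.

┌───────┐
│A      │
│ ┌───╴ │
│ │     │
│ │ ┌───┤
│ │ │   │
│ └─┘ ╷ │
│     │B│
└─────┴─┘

Checking passable neighbors of (0, 0):
Neighbors: (1, 0), (0, 1)
Count: 2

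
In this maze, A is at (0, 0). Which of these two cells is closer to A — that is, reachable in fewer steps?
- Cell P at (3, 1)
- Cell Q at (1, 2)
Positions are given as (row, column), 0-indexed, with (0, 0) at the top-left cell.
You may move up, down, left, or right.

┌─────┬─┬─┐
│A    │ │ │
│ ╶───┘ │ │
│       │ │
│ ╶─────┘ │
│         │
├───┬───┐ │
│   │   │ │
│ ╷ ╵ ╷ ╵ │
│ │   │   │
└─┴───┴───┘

Shortest path A → P at (3, 1): 14 steps
Shortest path A → Q at (1, 2): 3 steps

Q is closer (3 steps vs 14 steps).

Path to P:

┌─────┬─┬─┐
│A    │ │ │
│ ╶───┘ │ │
│↓      │ │
│ ╶─────┘ │
│↳ → → → ↓│
├───┬───┐ │
│  P│↓ ↰│↓│
│ ╷ ╵ ╷ ╵ │
│ │↑ ↲│↑ ↲│
└─┴───┴───┘

Path to Q:

┌─────┬─┬─┐
│A    │ │ │
│ ╶───┘ │ │
│↳ → Q  │ │
│ ╶─────┘ │
│         │
├───┬───┐ │
│   │   │ │
│ ╷ ╵ ╷ ╵ │
│ │   │   │
└─┴───┴───┘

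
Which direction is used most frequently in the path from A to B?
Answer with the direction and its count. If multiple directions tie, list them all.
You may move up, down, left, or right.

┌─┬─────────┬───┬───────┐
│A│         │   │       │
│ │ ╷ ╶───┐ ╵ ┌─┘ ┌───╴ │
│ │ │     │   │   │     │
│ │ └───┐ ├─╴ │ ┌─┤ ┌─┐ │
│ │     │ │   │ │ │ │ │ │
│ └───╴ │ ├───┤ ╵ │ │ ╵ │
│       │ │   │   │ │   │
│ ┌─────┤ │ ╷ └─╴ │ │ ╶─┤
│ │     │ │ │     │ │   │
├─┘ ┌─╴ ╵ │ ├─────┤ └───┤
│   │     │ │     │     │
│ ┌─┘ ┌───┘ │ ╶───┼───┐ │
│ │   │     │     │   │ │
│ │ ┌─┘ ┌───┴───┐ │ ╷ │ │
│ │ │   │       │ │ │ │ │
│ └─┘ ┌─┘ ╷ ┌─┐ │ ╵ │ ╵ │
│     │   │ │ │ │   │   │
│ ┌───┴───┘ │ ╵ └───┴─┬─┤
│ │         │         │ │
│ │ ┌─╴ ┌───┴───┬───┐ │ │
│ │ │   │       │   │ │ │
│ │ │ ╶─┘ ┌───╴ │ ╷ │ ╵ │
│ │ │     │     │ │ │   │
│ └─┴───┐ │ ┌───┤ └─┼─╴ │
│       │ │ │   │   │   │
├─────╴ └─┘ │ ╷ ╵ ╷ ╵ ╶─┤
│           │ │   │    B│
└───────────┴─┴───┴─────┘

Directions: down, down, down, right, right, right, up, left, left, up, up, right, down, right, right, down, down, down, down, left, up, left, left, down, left, down, down, down, down, down, down, down, right, right, right, down, right, right, up, up, right, right, up, left, left, left, down, left, left, up, right, up, right, right, up, up, right, right, down, down, right, right, right, down, down, right, down, left, down, right
Counts: {'down': 24, 'right': 23, 'up': 11, 'left': 12}
Most common: down (24 times)

Solution:

┌─┬─────────┬───┬───────┐
│A│↱ ↓      │   │       │
│ │ ╷ ╶───┐ ╵ ┌─┘ ┌───╴ │
│↓│↑│↳ → ↓│   │   │     │
│ │ └───┐ ├─╴ │ ┌─┤ ┌─┐ │
│↓│↑ ← ↰│↓│   │ │ │ │ │ │
│ └───╴ │ ├───┤ ╵ │ │ ╵ │
│↳ → → ↑│↓│   │   │ │   │
│ ┌─────┤ │ ╷ └─╴ │ │ ╶─┤
│ │↓ ← ↰│↓│ │     │ │   │
├─┘ ┌─╴ ╵ │ ├─────┤ └───┤
│↓ ↲│  ↑ ↲│ │     │     │
│ ┌─┘ ┌───┘ │ ╶───┼───┐ │
│↓│   │     │     │   │ │
│ │ ┌─┘ ┌───┴───┐ │ ╷ │ │
│↓│ │   │  ↱ → ↓│ │ │ │ │
│ └─┘ ┌─┘ ╷ ┌─┐ │ ╵ │ ╵ │
│↓    │   │↑│ │↓│   │   │
│ ┌───┴───┘ │ ╵ └───┴─┬─┤
│↓│    ↱ → ↑│  ↳ → → ↓│ │
│ │ ┌─╴ ┌───┴───┬───┐ │ │
│↓│ │↱ ↑│↓ ← ← ↰│   │↓│ │
│ │ │ ╶─┘ ┌───╴ │ ╷ │ ╵ │
│↓│ │↑ ← ↲│↱ → ↑│ │ │↳ ↓│
│ └─┴───┐ │ ┌───┤ └─┼─╴ │
│↳ → → ↓│ │↑│   │   │↓ ↲│
├─────╴ └─┘ │ ╷ ╵ ╷ ╵ ╶─┤
│      ↳ → ↑│ │   │  ↳ B│
└───────────┴─┴───┴─────┘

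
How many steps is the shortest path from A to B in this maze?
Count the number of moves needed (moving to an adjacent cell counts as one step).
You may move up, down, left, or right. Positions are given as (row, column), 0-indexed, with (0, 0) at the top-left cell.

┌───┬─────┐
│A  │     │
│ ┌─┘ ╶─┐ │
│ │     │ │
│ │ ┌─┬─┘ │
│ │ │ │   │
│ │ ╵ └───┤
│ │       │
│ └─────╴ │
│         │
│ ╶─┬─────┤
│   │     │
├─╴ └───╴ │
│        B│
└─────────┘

Using BFS to find shortest path:
Start: (0, 0), End: (6, 4)
Path found:
(0,0) → (1,0) → (2,0) → (3,0) → (4,0) → (5,0) → (5,1) → (6,1) → (6,2) → (6,3) → (6,4)
Number of steps: 10

Solution:

┌───┬─────┐
│A  │     │
│ ┌─┘ ╶─┐ │
│↓│     │ │
│ │ ┌─┬─┘ │
│↓│ │ │   │
│ │ ╵ └───┤
│↓│       │
│ └─────╴ │
│↓        │
│ ╶─┬─────┤
│↳ ↓│     │
├─╴ └───╴ │
│  ↳ → → B│
└─────────┘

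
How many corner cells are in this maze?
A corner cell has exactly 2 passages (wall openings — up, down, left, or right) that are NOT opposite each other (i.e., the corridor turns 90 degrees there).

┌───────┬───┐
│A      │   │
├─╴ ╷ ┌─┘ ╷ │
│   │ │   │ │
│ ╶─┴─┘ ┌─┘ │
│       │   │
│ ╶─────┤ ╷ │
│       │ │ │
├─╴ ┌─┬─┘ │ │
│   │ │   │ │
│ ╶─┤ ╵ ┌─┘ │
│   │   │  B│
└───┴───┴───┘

Counting corner cells (2 non-opposite passages):
Total corners: 17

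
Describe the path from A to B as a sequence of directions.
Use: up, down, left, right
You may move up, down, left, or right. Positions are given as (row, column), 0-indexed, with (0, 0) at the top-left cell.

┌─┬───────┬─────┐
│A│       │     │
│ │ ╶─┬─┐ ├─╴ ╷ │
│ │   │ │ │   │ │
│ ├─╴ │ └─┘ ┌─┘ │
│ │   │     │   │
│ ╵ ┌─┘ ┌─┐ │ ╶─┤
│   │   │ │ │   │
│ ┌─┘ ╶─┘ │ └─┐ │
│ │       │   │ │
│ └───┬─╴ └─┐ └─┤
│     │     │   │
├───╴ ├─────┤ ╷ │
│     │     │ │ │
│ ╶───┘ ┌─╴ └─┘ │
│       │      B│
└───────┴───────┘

Finding the path and converting it to directions:
Path through cells: (0,0) → (1,0) → (2,0) → (3,0) → (4,0) → (5,0) → (5,1) → (5,2) → (6,2) → (6,1) → (6,0) → (7,0) → (7,1) → (7,2) → (7,3) → (6,3) → (6,4) → (6,5) → (7,5) → (7,6) → (7,7)
Directions: down, down, down, down, down, right, right, down, left, left, down, right, right, right, up, right, right, down, right, right

Solution:

┌─┬───────┬─────┐
│A│       │     │
│ │ ╶─┬─┐ ├─╴ ╷ │
│↓│   │ │ │   │ │
│ ├─╴ │ └─┘ ┌─┘ │
│↓│   │     │   │
│ ╵ ┌─┘ ┌─┐ │ ╶─┤
│↓  │   │ │ │   │
│ ┌─┘ ╶─┘ │ └─┐ │
│↓│       │   │ │
│ └───┬─╴ └─┐ └─┤
│↳ → ↓│     │   │
├───╴ ├─────┤ ╷ │
│↓ ← ↲│↱ → ↓│ │ │
│ ╶───┘ ┌─╴ └─┘ │
│↳ → → ↑│  ↳ → B│
└───────┴───────┘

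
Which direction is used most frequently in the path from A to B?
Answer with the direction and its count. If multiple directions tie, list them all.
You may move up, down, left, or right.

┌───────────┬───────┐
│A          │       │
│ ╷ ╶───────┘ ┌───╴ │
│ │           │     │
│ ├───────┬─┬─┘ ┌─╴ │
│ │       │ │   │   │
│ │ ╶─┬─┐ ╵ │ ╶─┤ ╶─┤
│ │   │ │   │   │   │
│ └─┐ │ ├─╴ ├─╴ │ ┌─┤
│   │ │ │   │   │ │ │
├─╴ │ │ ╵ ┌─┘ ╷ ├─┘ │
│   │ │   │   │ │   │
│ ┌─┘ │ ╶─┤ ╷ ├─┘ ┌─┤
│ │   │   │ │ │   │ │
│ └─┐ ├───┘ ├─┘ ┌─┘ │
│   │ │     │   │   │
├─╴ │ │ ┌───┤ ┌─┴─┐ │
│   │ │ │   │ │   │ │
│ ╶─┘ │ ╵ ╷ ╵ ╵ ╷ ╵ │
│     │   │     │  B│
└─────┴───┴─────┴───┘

Directions: right, down, right, right, right, right, right, up, right, right, right, down, left, left, down, left, down, right, down, left, down, left, down, down, left, left, down, down, right, up, right, down, right, right, up, right, down, right
Counts: {'right': 16, 'down': 12, 'up': 3, 'left': 7}
Most common: right (16 times)

Solution:

┌───────────┬───────┐
│A ↓        │↱ → → ↓│
│ ╷ ╶───────┘ ┌───╴ │
│ │↳ → → → → ↑│↓ ← ↲│
│ ├───────┬─┬─┘ ┌─╴ │
│ │       │ │↓ ↲│   │
│ │ ╶─┬─┐ ╵ │ ╶─┤ ╶─┤
│ │   │ │   │↳ ↓│   │
│ └─┐ │ ├─╴ ├─╴ │ ┌─┤
│   │ │ │   │↓ ↲│ │ │
├─╴ │ │ ╵ ┌─┘ ╷ ├─┘ │
│   │ │   │↓ ↲│ │   │
│ ┌─┘ │ ╶─┤ ╷ ├─┘ ┌─┤
│ │   │   │↓│ │   │ │
│ └─┐ ├───┘ ├─┘ ┌─┘ │
│   │ │↓ ← ↲│   │   │
├─╴ │ │ ┌───┤ ┌─┴─┐ │
│   │ │↓│↱ ↓│ │↱ ↓│ │
│ ╶─┘ │ ╵ ╷ ╵ ╵ ╷ ╵ │
│     │↳ ↑│↳ → ↑│↳ B│
└─────┴───┴─────┴───┘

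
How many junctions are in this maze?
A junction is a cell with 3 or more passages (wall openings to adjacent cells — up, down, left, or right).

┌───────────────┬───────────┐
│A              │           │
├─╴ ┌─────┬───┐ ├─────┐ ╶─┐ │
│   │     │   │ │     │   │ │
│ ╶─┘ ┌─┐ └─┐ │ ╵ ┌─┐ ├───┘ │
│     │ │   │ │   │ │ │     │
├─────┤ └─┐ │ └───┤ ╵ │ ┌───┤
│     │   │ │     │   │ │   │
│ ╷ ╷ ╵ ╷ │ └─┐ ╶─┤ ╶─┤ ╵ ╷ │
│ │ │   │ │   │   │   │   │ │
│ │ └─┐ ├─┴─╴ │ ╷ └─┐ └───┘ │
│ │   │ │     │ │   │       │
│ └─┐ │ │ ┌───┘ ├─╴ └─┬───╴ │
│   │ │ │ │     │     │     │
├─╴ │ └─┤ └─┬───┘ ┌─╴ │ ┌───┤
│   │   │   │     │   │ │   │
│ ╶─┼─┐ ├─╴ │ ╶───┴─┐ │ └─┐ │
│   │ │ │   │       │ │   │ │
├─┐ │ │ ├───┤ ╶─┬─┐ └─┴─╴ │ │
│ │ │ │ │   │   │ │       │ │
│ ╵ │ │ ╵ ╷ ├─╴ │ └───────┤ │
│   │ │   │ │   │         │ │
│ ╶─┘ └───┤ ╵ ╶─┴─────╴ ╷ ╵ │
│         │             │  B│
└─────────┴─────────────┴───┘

Checking each cell for number of passages:

Junctions found (3+ passages):
  (0, 1): 3 passages
  (0, 11): 3 passages
  (3, 1): 3 passages
  (3, 3): 3 passages
  (3, 7): 3 passages
  (3, 9): 3 passages
  (4, 3): 3 passages
  (4, 7): 3 passages
  (5, 13): 3 passages
  (6, 9): 3 passages
  (7, 10): 3 passages
  (8, 6): 3 passages
  (10, 0): 3 passages
  (10, 11): 3 passages
  (11, 2): 3 passages
  (11, 6): 3 passages
Total junctions: 16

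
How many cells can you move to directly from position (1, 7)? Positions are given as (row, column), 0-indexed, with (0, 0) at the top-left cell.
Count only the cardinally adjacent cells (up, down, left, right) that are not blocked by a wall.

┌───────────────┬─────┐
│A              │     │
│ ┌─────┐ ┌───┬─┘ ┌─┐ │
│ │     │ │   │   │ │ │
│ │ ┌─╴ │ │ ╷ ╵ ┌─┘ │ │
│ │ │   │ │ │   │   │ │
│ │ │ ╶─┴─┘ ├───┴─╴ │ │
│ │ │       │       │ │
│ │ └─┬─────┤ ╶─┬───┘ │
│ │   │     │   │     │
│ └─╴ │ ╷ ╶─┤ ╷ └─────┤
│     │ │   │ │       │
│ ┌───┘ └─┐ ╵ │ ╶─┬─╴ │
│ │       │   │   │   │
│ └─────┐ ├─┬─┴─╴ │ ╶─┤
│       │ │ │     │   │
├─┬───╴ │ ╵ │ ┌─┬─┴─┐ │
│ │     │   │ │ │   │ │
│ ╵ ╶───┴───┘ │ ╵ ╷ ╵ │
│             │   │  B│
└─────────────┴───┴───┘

Checking passable neighbors of (1, 7):
Neighbors: (2, 7), (1, 8)
Count: 2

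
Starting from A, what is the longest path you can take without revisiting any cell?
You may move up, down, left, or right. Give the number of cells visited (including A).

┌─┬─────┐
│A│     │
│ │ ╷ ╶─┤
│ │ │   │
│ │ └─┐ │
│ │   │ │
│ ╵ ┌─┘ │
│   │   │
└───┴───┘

Finding longest simple path using DFS:
Start: (0, 0)
Longest path visits 14 cells
Path: A → down → down → down → right → up → up → up → right → down → right → down → down → left

Solution:

┌─┬─────┐
│A│↱ ↓  │
│ │ ╷ ╶─┤
│↓│↑│↳ ↓│
│ │ └─┐ │
│↓│↑  │↓│
│ ╵ ┌─┘ │
│↳ ↑│B ↲│
└───┴───┘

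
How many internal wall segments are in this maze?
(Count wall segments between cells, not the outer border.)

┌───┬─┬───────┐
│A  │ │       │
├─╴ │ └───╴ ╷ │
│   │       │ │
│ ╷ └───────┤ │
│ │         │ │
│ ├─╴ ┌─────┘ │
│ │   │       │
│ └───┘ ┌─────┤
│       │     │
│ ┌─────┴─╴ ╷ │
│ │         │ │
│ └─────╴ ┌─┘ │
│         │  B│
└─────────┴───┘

Counting internal wall segments:
Total internal walls: 36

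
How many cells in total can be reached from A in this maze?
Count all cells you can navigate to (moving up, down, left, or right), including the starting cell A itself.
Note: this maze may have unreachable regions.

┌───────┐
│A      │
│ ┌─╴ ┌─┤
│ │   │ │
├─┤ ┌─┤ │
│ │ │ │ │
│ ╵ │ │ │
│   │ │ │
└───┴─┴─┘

Using BFS/flood-fill to find all reachable cells from A:
Maze size: 4 × 4 = 16 total cells
5 cell(s) are walled off and cannot be reached from A.
Reachable cells: 11

Reachable region (· marks reachable cells):

┌───────┐
│A · · ·│
│ ┌─╴ ┌─┤
│·│· ·│ │
├─┤ ┌─┤ │
│·│·│ │ │
│ ╵ │ │ │
│· ·│ │ │
└───┴─┴─┘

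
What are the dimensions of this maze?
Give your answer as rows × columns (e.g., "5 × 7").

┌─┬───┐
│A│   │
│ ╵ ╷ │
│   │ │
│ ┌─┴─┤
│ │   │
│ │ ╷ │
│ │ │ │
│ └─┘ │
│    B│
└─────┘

Counting the maze dimensions:
Rows (vertical): 5
Columns (horizontal): 3
Dimensions: 5 × 3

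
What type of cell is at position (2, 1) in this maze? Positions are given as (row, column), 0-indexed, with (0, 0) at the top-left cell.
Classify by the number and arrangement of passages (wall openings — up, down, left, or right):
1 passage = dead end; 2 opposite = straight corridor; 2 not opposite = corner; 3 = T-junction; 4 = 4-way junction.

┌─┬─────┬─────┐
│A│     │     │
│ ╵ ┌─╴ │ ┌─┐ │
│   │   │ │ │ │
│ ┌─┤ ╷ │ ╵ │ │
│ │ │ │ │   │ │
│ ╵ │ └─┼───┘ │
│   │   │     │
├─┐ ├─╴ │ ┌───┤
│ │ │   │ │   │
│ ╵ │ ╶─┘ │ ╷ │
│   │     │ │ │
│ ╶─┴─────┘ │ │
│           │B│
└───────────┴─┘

Checking cell at (2, 1):
Number of passages: 1
Cell type: dead end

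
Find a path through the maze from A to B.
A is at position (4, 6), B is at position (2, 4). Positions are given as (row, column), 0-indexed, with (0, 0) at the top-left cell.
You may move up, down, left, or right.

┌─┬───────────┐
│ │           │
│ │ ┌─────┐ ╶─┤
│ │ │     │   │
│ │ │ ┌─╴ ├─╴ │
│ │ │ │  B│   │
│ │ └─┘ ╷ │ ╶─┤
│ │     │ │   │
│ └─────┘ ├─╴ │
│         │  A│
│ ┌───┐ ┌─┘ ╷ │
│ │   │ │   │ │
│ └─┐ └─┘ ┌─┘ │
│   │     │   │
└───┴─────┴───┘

Finding the shortest path from (4, 6) to (2, 4):
Path length: 18 steps
Directions: up → left → up → right → up → left → up → left → left → left → left → down → down → down → right → right → up → right

Solution:

┌─┬───────────┐
│ │↓ ← ← ← ↰  │
│ │ ┌─────┐ ╶─┤
│ │↓│     │↑ ↰│
│ │ │ ┌─╴ ├─╴ │
│ │↓│ │↱ B│↱ ↑│
│ │ └─┘ ╷ │ ╶─┤
│ │↳ → ↑│ │↑ ↰│
│ └─────┘ ├─╴ │
│         │  A│
│ ┌───┐ ┌─┘ ╷ │
│ │   │ │   │ │
│ └─┐ └─┘ ┌─┘ │
│   │     │   │
└───┴─────┴───┘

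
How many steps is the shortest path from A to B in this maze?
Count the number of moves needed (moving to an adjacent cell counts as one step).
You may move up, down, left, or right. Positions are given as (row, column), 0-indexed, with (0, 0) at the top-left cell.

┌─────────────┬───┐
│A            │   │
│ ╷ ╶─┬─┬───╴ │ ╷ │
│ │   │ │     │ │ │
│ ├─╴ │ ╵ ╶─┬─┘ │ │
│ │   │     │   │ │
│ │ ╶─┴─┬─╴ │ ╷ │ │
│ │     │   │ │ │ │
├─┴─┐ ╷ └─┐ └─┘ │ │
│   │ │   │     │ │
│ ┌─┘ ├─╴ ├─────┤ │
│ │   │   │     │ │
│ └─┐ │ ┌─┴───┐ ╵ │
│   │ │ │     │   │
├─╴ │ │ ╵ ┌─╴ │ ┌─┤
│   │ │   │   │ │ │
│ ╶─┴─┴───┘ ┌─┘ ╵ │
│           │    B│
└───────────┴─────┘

Using BFS to find shortest path:
Start: (0, 0), End: (8, 8)
Path found:
(0,0) → (0,1) → (0,2) → (0,3) → (0,4) → (0,5) → (0,6) → (1,6) → (1,5) → (1,4) → (2,4) → (2,5) → (3,5) → (4,5) → (4,6) → (4,7) → (3,7) → (2,7) → (1,7) → (0,7) → (0,8) → (1,8) → (2,8) → (3,8) → (4,8) → (5,8) → (6,8) → (6,7) → (7,7) → (8,7) → (8,8)
Number of steps: 30

Solution:

┌─────────────┬───┐
│A → → → → → ↓│↱ ↓│
│ ╷ ╶─┬─┬───╴ │ ╷ │
│ │   │ │↓ ← ↲│↑│↓│
│ ├─╴ │ ╵ ╶─┬─┘ │ │
│ │   │  ↳ ↓│  ↑│↓│
│ │ ╶─┴─┬─╴ │ ╷ │ │
│ │     │  ↓│ │↑│↓│
├─┴─┐ ╷ └─┐ └─┘ │ │
│   │ │   │↳ → ↑│↓│
│ ┌─┘ ├─╴ ├─────┤ │
│ │   │   │     │↓│
│ └─┐ │ ┌─┴───┐ ╵ │
│   │ │ │     │↓ ↲│
├─╴ │ │ ╵ ┌─╴ │ ┌─┤
│   │ │   │   │↓│ │
│ ╶─┴─┴───┘ ┌─┘ ╵ │
│           │  ↳ B│
└───────────┴─────┘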